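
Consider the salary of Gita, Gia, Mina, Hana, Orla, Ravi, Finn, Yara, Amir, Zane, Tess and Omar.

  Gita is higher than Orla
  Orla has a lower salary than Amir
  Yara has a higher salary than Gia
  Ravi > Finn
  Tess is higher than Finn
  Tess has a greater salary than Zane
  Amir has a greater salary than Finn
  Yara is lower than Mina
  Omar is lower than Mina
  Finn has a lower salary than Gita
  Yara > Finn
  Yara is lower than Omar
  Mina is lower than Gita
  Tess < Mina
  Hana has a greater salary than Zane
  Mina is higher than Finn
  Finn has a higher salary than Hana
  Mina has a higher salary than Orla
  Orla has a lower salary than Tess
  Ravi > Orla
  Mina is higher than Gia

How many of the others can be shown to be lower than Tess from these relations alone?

Directly below Tess: Orla, Zane, Finn.
One step further: Hana (4 so far).
Nothing else is reachable below Tess; 4 in all.

4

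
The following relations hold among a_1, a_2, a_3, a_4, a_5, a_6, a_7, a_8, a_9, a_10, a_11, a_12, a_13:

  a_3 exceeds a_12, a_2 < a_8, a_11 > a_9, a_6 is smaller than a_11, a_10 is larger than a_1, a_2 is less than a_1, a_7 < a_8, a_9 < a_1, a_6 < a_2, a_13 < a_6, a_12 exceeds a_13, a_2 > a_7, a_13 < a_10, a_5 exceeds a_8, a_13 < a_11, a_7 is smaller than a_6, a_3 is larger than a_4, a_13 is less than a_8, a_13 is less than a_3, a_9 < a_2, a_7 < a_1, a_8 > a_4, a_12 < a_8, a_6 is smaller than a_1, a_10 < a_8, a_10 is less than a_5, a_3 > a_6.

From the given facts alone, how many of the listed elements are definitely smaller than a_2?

Directly below a_2: a_7, a_9, a_6.
One step further: a_13 (4 so far).
Nothing else is reachable below a_2; 4 in all.

4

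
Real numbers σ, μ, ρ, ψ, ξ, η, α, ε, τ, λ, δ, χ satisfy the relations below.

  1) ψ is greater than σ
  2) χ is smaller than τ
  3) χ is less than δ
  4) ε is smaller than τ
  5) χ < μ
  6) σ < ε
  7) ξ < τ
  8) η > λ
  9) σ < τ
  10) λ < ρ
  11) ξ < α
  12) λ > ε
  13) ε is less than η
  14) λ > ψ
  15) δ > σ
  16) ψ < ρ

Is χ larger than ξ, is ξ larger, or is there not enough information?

Following every chain through χ: above χ we get μ, δ, τ.
ξ is not reached, and no chain runs the other way from ξ to χ.
So the given relations leave the order of χ and ξ undetermined.

undetermined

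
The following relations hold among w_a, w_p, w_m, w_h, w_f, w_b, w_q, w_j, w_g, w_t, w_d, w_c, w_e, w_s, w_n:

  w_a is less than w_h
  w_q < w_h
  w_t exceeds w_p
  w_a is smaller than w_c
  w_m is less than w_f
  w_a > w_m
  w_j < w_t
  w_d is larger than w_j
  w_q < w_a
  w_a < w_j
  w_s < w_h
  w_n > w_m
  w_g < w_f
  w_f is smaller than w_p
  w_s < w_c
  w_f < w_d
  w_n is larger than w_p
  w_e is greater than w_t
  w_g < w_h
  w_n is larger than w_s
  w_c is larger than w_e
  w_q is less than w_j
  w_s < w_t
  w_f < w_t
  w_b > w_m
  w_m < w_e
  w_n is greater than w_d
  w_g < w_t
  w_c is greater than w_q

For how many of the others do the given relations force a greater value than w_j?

5

From w_j the given relations immediately reach w_d, w_t.
From those, w_n, w_e — 4 in total.
From those, w_c — 5 in total.
No other element is forced above w_j by the given relations, so the count is 5.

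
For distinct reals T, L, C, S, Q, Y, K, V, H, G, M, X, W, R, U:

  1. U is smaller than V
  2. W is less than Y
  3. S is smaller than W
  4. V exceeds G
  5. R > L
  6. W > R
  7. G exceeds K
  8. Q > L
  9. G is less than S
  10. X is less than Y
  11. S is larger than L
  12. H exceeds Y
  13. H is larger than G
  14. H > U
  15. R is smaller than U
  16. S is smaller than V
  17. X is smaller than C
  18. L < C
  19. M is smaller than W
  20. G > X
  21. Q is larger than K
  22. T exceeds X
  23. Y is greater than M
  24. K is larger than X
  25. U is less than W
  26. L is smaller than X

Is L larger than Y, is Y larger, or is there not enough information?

Y

L < X and X < G give L < G.
With G < S: L < X < G < S.
Then S < W extends the chain to W.
Then W < Y extends the chain to Y.
So Y is larger.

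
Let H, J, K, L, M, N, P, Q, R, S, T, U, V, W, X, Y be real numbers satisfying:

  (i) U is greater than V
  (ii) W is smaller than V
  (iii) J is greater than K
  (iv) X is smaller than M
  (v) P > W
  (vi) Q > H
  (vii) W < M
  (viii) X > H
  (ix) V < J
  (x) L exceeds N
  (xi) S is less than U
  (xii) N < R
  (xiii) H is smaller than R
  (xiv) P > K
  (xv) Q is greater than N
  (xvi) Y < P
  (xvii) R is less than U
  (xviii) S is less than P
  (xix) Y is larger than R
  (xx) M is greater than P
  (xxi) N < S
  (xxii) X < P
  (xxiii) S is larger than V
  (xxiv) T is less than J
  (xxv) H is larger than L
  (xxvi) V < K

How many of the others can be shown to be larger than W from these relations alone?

7

The elements the relations force above W are V, K, S, P, J, U, M — no chain reaches any other.
That is 7.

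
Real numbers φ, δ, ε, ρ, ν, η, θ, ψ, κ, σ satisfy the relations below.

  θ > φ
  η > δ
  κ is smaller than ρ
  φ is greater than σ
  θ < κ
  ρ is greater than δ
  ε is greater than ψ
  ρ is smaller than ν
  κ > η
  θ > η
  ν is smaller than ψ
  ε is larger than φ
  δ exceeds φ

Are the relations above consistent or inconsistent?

The single ordering σ < φ < δ < η < θ < κ < ρ < ν < ψ < ε satisfies every listed relation, so no contradiction arises.

consistent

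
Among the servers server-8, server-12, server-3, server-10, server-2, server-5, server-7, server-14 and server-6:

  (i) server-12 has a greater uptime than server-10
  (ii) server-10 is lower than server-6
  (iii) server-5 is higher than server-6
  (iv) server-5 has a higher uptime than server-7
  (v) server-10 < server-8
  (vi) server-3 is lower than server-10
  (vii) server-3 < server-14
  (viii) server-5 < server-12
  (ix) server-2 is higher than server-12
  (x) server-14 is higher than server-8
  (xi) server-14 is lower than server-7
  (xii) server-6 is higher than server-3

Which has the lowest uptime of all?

server-3

Chaining upward from server-3: directly above it, server-10, server-14, server-6; then server-8, server-7, server-5, server-12; then server-2.
That covers every other element, and nothing is given below server-3, so server-3 is the lowest uptime.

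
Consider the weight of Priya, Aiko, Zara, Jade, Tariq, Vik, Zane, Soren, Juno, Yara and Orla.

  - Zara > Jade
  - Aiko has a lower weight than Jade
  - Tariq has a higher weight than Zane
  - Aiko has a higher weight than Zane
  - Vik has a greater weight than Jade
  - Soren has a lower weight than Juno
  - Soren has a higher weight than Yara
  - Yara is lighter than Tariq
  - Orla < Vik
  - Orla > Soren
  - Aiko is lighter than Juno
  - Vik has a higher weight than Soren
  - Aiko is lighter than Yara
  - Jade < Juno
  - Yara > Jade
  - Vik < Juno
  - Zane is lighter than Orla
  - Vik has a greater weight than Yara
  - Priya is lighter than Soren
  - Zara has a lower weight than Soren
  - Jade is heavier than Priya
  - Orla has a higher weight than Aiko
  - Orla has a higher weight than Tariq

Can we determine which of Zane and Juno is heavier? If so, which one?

Juno

Link the given pairs in sequence: Zane < Aiko; Aiko < Jade; Jade < Yara; Yara < Tariq; Tariq < Orla; Orla < Vik; Vik < Juno.
Together: Zane < Aiko < Jade < Yara < Tariq < Orla < Vik < Juno.
So Juno is heavier.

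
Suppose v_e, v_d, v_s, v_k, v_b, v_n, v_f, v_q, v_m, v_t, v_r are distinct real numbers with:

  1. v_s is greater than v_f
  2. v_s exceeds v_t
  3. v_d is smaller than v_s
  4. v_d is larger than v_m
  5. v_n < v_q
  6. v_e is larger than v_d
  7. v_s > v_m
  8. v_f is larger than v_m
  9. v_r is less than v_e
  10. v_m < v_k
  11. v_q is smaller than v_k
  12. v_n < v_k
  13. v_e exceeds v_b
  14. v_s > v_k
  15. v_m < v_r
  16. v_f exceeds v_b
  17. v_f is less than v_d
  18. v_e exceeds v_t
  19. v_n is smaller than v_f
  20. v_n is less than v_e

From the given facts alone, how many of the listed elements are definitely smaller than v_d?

The elements the relations force below v_d are v_m, v_b, v_n, v_f — no chain reaches any other.
That is 4.

4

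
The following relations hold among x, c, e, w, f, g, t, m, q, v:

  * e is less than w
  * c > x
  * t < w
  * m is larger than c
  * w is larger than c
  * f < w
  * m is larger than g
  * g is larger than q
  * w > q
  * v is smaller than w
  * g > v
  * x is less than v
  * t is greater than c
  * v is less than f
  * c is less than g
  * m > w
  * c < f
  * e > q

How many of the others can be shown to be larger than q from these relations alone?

4

The elements the relations force above q are g, e, w, m — no chain reaches any other.
That is 4.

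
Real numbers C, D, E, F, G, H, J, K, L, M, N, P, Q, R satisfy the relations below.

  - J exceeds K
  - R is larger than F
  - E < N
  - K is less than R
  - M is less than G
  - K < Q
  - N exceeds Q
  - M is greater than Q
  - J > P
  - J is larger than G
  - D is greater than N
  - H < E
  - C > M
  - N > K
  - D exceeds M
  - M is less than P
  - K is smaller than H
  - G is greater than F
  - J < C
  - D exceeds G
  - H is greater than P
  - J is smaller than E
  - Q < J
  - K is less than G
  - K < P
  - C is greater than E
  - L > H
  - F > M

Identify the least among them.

K

Chaining upward from K: directly above it, Q, G, P, H, J, R, N; then M, E, C, D, L; then F.
That covers every other element, and nothing is given below K, so K is the least.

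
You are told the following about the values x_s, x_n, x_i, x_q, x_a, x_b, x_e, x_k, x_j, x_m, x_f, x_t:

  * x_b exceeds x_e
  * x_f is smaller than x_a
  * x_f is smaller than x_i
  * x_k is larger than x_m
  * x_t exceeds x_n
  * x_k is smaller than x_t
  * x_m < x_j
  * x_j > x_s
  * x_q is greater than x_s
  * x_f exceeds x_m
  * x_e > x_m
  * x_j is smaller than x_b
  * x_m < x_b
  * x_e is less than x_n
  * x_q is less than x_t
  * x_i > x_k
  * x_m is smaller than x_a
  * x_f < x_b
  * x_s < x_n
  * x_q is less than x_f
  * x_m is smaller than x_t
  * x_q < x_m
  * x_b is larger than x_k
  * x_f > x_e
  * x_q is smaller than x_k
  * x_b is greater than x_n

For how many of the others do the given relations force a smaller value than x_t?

From x_t the given relations immediately reach x_q, x_m, x_n, x_k.
From those, x_s, x_e — 6 in total.
No other element is forced below x_t by the given relations, so the count is 6.

6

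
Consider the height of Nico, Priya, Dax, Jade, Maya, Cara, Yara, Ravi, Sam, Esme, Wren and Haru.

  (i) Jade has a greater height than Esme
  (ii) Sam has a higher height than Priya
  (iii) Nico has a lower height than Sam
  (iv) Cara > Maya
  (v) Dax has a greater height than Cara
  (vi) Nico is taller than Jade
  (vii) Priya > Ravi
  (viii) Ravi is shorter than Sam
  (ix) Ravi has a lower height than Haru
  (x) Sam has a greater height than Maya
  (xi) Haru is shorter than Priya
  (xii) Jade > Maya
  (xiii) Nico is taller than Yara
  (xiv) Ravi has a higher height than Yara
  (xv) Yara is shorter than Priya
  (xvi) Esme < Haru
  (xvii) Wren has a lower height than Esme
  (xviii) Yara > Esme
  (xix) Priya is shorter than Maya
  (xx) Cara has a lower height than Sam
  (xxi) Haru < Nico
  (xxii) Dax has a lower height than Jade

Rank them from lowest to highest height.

Nothing is placed below Wren, so it is least; from there Wren < Esme; Esme < Yara; Yara < Ravi; Ravi < Haru; Haru < Priya; Priya < Maya; Maya < Cara; Cara < Dax; Dax < Jade; Jade < Nico; Nico < Sam, each given directly.

Wren < Esme < Yara < Ravi < Haru < Priya < Maya < Cara < Dax < Jade < Nico < Sam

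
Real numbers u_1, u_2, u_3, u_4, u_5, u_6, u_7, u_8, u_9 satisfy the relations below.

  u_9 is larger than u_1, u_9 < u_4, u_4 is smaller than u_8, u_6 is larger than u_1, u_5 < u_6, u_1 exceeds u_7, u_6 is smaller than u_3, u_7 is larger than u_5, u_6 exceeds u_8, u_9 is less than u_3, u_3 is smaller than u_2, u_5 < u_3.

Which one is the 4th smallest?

u_9

The consecutive relations fix a unique order: u_5 < u_7 < u_1 < u_9 < u_4 < u_8 < u_6 < u_3 < u_2.
Counting 4 from the smallest end gives u_9.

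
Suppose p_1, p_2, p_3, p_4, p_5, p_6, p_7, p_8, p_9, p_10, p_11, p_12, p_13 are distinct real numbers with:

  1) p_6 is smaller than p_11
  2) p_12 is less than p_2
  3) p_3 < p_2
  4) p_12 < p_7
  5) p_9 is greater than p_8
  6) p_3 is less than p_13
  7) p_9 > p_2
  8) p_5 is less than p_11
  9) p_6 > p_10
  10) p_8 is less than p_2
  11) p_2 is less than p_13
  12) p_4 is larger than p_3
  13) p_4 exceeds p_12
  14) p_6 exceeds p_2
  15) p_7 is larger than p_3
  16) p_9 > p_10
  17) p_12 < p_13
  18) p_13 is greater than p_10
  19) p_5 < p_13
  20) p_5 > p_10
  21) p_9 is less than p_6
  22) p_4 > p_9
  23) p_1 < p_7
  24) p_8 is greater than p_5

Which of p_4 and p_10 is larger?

p_10 < p_5 and p_5 < p_8 give p_10 < p_8.
Then p_8 < p_2 extends the chain to p_2.
Then p_2 < p_9 extends the chain to p_9.
With p_9 < p_4: p_10 < p_5 < p_8 < p_2 < p_9 < p_4.
So p_10 < p_4; p_4 is the larger of the two.

p_4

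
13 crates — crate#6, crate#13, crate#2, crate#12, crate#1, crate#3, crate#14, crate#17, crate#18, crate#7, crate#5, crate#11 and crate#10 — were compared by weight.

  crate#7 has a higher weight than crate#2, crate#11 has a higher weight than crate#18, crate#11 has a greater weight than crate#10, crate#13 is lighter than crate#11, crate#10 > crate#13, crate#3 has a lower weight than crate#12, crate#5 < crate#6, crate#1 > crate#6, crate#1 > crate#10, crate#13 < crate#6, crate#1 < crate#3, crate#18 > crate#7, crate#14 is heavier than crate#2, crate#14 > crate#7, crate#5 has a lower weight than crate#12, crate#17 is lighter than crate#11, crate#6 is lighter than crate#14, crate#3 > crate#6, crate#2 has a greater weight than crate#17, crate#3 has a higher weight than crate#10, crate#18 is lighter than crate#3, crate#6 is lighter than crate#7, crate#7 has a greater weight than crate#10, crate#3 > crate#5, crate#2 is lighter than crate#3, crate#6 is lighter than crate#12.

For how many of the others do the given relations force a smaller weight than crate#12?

The elements the relations force below crate#12 are crate#17, crate#13, crate#10, crate#5, crate#6, crate#2, crate#7, crate#18, crate#1, crate#3 — no chain reaches any other.
That is 10.

10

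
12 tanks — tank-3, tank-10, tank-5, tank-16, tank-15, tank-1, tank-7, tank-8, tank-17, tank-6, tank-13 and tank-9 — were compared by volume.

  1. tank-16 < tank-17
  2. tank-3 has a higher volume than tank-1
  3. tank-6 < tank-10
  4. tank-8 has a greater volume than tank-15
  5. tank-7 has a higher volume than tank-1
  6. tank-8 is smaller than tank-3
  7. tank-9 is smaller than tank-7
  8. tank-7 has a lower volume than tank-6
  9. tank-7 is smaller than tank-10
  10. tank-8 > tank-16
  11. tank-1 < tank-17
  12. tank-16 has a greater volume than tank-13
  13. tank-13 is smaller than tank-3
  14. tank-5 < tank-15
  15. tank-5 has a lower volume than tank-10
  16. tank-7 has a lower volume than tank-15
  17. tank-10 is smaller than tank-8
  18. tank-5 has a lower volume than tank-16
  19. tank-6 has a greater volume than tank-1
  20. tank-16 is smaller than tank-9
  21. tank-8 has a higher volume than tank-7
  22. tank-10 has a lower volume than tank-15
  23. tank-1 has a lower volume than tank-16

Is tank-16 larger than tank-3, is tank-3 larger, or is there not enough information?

tank-3

tank-16 < tank-9 < tank-7 < tank-6 < tank-10 < tank-15 < tank-8 < tank-3, by transitivity through tank-9, tank-7, tank-6, tank-10, tank-15, tank-8.
So tank-3 is larger.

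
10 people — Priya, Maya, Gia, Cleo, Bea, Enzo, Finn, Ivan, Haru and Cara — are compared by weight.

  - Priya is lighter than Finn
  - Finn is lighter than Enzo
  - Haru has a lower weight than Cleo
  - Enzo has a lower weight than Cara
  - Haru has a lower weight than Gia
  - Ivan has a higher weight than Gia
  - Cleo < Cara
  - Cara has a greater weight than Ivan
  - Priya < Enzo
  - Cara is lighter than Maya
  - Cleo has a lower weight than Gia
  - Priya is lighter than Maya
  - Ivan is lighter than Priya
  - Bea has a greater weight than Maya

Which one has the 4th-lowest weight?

Ivan

Chaining the given pairs: Haru < Cleo < Gia < Ivan < Priya < Finn < Enzo < Cara < Maya < Bea.
The 4th smallest is Ivan.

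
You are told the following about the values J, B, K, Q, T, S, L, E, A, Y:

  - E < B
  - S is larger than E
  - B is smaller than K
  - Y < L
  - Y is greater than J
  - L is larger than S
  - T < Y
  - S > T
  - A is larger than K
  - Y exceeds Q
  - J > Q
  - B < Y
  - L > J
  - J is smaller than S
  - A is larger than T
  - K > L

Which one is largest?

A

Chaining downward from A: directly below it, T, K; then B, L; then E, J, Y, S; then Q.
That covers every other element, and nothing is given above A, so A is the largest.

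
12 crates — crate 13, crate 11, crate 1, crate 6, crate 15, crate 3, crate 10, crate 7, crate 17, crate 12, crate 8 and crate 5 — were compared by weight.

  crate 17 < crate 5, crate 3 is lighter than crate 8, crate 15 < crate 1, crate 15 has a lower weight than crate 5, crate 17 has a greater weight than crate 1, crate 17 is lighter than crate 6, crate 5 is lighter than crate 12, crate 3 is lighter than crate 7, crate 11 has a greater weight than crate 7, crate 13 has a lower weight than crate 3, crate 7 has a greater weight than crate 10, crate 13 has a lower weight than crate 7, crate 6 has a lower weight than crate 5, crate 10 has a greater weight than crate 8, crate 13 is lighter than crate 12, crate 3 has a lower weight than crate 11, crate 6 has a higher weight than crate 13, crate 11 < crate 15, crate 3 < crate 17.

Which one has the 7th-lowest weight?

Chaining the given pairs: crate 13 < crate 3 < crate 8 < crate 10 < crate 7 < crate 11 < crate 15 < crate 1 < crate 17 < crate 6 < crate 5 < crate 12.
The 7th smallest is crate 15.

crate 15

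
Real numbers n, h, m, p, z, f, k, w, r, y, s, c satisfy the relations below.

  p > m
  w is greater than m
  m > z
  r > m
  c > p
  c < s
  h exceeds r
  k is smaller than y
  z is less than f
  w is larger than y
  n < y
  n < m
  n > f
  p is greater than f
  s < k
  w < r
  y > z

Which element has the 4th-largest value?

y

Chaining the given pairs: z < f < n < m < p < c < s < k < y < w < r < h.
Counting 4 from the largest end gives y.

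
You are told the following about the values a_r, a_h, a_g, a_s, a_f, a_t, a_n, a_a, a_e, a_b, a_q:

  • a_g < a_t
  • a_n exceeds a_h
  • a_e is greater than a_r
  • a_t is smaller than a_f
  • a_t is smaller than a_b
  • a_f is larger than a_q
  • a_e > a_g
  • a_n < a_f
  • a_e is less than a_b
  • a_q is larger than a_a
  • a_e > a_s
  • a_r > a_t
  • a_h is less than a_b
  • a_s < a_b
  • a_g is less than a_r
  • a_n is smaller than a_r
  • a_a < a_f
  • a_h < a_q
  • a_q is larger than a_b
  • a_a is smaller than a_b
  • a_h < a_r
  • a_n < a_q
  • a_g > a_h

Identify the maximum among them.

a_f

Chaining downward from a_f: directly below it, a_n, a_a, a_t, a_q; then a_h, a_g, a_b; then a_s, a_e; then a_r.
That covers every other element, and nothing is given above a_f, so a_f is the maximum.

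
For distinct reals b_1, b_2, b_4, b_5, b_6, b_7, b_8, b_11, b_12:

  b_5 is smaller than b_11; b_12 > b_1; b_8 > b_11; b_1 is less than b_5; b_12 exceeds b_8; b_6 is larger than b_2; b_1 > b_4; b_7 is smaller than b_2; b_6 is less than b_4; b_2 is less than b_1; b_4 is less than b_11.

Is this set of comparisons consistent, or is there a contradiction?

consistent

The single ordering b_7 < b_2 < b_6 < b_4 < b_1 < b_5 < b_11 < b_8 < b_12 satisfies every listed relation, so no contradiction arises.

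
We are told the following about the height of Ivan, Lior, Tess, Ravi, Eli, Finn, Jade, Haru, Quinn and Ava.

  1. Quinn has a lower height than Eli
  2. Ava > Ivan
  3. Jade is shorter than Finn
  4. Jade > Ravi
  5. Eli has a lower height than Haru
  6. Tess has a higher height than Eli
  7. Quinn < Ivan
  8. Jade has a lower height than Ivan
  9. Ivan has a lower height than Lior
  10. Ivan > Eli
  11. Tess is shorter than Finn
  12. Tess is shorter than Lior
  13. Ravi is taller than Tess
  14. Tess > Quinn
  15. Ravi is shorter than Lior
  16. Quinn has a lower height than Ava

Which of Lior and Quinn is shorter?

Quinn < Eli and Eli < Tess give Quinn < Tess.
Then Tess < Ravi extends the chain to Ravi.
With Ravi < Jade: Quinn < Eli < Tess < Ravi < Jade.
With Jade < Ivan: Quinn < Eli < Tess < Ravi < Jade < Ivan.
Then Ivan < Lior extends the chain to Lior.
So Quinn < Lior; Quinn is the shorter of the two.

Quinn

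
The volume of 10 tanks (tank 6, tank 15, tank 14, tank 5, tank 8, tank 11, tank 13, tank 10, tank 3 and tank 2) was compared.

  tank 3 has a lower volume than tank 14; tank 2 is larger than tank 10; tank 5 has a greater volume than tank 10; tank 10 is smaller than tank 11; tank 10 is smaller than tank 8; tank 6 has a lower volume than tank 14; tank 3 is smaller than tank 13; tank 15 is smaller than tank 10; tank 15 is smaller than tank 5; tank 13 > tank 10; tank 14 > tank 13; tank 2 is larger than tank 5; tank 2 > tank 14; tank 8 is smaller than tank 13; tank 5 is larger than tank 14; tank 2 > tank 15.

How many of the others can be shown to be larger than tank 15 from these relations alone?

7

The elements the relations force above tank 15 are tank 10, tank 11, tank 8, tank 13, tank 14, tank 5, tank 2 — no chain reaches any other.
That is 7.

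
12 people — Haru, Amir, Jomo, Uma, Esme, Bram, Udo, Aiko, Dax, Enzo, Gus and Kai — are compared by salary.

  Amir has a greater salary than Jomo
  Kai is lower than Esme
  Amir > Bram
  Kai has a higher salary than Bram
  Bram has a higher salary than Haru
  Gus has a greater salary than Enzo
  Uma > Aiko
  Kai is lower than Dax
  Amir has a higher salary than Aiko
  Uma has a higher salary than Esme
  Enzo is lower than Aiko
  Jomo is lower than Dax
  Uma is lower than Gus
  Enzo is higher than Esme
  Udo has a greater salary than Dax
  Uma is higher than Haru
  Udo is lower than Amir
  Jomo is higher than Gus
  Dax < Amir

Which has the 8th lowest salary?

Gus

Chaining the given pairs: Haru < Bram < Kai < Esme < Enzo < Aiko < Uma < Gus < Jomo < Dax < Udo < Amir.
The 8th smallest is Gus.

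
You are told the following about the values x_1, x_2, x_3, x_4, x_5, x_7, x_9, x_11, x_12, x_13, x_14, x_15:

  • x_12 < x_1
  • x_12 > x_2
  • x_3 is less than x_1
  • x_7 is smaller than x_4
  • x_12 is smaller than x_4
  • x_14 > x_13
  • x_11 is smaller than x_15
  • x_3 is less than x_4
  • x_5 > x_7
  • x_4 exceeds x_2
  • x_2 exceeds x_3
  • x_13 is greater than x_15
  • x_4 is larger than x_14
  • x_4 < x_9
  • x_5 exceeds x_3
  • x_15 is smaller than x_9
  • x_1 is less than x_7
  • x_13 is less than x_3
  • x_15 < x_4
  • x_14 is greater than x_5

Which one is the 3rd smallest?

Chaining the given pairs: x_11 < x_15 < x_13 < x_3 < x_2 < x_12 < x_1 < x_7 < x_5 < x_14 < x_4 < x_9.
The 3rd smallest is x_13.

x_13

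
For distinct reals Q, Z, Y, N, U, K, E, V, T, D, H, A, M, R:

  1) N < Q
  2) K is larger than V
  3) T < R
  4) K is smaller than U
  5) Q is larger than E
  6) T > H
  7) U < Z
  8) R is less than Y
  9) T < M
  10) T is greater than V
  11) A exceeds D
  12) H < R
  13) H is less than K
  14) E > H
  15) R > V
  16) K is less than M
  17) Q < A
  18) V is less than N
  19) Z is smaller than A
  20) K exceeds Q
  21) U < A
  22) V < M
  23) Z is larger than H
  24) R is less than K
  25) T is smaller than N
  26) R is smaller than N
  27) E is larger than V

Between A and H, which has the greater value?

A

Link the given pairs in sequence: H < T; T < R; R < N; N < Q; Q < K; K < U; U < Z; Z < A.
Chaining these gives H < T < R < N < Q < K < U < Z < A.
So H < A; A is the larger of the two.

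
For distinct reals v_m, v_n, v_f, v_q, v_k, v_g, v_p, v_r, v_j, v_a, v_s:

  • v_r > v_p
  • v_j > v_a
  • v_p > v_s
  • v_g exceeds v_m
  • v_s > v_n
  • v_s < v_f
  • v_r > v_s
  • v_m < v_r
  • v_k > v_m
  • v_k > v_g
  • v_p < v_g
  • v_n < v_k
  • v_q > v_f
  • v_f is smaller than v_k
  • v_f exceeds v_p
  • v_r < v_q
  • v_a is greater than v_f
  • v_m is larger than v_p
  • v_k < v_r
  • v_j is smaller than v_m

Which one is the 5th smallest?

Piecing the relations together gives one ordering: v_n < v_s < v_p < v_f < v_a < v_j < v_m < v_g < v_k < v_r < v_q.
The 5th smallest is v_a.

v_a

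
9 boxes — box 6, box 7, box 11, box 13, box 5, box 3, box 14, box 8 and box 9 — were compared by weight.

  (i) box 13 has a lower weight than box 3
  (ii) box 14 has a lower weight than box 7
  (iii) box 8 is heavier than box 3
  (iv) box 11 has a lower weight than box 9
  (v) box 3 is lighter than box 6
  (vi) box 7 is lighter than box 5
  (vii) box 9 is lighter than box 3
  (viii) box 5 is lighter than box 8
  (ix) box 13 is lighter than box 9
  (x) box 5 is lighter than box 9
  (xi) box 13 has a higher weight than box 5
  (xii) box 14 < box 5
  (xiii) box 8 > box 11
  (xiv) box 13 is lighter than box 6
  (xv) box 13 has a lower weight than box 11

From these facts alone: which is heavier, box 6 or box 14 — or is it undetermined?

box 6

Following the relations from box 14: box 14 < box 7 < box 5 < box 13 < box 11 < box 9 < box 3 < box 6.
So box 6 is heavier.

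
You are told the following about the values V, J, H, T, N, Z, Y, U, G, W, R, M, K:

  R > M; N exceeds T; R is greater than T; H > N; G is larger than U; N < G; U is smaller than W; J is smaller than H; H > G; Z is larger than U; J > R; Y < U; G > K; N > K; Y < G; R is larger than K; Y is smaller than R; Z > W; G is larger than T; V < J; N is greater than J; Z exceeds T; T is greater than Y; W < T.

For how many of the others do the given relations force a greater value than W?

7

From W the given relations immediately reach T, Z.
From those, R, N, G — 5 in total.
From those, J, H — 7 in total.
Nothing else is reachable above W; 7 in all.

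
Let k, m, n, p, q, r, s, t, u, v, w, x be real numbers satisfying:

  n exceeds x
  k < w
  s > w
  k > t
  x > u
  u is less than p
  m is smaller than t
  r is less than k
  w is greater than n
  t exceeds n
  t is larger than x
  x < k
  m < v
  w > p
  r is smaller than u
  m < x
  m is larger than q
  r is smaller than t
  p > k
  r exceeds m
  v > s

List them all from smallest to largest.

q < m < r < u < x < n < t < k < p < w < s < v

Each adjacent pair is fixed by a given relation: q < m; m < r; r < u; u < x; x < n; n < t; t < k; k < p; p < w; w < s; s < v. Chaining them end to end gives the full order.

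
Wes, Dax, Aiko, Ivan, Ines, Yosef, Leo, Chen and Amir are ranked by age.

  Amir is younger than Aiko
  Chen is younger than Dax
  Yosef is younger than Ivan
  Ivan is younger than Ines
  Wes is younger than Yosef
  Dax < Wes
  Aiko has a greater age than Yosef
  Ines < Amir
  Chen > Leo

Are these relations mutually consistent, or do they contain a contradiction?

Every relation is compatible with Leo < Chen < Dax < Wes < Yosef < Ivan < Ines < Amir < Aiko; the set is consistent.

consistent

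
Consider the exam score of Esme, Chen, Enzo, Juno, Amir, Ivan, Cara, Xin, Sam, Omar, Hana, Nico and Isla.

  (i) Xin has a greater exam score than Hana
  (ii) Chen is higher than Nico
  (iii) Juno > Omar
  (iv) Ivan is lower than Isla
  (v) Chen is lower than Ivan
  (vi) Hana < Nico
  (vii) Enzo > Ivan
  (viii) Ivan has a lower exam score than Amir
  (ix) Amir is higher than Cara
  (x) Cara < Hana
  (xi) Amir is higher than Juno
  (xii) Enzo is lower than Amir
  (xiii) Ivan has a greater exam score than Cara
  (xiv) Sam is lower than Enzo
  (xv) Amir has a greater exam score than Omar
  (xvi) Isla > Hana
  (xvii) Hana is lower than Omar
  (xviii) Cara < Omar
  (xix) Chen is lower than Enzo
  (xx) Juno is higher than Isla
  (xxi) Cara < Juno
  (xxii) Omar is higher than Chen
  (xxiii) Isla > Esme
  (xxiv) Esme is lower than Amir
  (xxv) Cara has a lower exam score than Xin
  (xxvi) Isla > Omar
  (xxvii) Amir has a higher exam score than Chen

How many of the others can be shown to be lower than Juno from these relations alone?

8

From Juno the given relations immediately reach Cara, Omar, Isla.
From those, Esme, Hana, Chen, Ivan — 7 in total.
From those, Nico — 8 in total.
No other element is forced below Juno by the given relations, so the count is 8.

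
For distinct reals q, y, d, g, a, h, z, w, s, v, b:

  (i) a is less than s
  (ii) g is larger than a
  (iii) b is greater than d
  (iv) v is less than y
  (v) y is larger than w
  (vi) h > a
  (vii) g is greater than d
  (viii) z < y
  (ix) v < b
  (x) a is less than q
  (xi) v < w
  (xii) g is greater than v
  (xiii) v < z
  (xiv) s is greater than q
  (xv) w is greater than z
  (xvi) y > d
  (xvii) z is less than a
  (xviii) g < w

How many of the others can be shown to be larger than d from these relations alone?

4

From d the given relations immediately reach g, y, b.
From those, w — 4 in total.
No other element is forced above d by the given relations, so the count is 4.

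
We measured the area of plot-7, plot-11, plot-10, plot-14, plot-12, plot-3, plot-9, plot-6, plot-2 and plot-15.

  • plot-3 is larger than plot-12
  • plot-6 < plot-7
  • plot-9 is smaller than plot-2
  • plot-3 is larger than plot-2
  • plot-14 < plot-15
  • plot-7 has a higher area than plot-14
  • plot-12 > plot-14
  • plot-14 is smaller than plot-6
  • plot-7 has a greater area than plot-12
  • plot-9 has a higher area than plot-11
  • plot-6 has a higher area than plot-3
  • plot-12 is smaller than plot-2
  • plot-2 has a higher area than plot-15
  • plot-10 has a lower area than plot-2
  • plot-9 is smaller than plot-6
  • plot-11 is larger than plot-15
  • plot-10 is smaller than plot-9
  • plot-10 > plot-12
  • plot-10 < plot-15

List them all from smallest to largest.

plot-14 < plot-12 < plot-10 < plot-15 < plot-11 < plot-9 < plot-2 < plot-3 < plot-6 < plot-7

Nothing is placed below plot-14, so it is least; from there plot-14 < plot-12; plot-12 < plot-10; plot-10 < plot-15; plot-15 < plot-11; plot-11 < plot-9; plot-9 < plot-2; plot-2 < plot-3; plot-3 < plot-6; plot-6 < plot-7, each given directly.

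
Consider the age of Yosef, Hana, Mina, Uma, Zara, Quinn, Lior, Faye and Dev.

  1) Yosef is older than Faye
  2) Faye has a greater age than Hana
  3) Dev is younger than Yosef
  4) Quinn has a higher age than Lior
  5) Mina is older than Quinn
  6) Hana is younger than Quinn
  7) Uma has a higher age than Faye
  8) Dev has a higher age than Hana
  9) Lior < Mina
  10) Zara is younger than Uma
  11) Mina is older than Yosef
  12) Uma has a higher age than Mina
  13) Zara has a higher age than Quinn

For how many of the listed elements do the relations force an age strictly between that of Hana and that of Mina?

Chaining upward from Hana reaches: Dev, Faye, Quinn, Yosef, Zara, Uma.
Chaining downward from Mina reaches: Dev, Lior, Faye, Quinn, Yosef.
Strictly between Hana and Mina are those in both lists: Dev, Faye, Quinn, Yosef — 4 elements.

4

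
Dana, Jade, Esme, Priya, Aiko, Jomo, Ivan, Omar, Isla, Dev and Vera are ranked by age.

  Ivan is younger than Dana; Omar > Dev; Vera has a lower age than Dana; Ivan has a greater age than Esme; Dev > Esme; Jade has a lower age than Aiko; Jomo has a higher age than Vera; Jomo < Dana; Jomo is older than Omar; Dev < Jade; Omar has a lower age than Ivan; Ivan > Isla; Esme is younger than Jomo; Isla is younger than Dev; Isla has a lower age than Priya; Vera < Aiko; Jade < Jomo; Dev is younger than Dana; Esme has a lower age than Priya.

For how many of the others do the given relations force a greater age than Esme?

Directly above Esme: Dev, Ivan, Jomo, Priya.
One step further: Omar, Jade, Dana (7 so far).
One step further: Aiko (8 so far).
No other element is forced above Esme by the given relations, so the count is 8.

8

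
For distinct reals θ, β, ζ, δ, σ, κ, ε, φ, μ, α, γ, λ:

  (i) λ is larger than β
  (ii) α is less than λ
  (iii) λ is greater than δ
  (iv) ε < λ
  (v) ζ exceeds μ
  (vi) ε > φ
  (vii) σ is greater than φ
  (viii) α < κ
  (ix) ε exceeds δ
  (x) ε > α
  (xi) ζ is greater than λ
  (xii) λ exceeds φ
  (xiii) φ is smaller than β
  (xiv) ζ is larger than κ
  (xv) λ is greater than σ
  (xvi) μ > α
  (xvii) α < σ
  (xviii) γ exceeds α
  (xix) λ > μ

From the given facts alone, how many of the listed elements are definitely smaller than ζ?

From ζ the given relations immediately reach μ, κ, λ.
From those, φ, α, δ, β, σ, ε — 9 in total.
Nothing else is reachable below ζ; 9 in all.

9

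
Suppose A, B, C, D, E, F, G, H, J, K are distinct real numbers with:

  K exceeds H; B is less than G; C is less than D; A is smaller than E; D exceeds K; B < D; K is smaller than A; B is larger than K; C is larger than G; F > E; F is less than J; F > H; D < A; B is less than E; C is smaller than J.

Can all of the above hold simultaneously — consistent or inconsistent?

The single ordering H < K < B < G < C < D < A < E < F < J satisfies every listed relation, so no contradiction arises.

consistent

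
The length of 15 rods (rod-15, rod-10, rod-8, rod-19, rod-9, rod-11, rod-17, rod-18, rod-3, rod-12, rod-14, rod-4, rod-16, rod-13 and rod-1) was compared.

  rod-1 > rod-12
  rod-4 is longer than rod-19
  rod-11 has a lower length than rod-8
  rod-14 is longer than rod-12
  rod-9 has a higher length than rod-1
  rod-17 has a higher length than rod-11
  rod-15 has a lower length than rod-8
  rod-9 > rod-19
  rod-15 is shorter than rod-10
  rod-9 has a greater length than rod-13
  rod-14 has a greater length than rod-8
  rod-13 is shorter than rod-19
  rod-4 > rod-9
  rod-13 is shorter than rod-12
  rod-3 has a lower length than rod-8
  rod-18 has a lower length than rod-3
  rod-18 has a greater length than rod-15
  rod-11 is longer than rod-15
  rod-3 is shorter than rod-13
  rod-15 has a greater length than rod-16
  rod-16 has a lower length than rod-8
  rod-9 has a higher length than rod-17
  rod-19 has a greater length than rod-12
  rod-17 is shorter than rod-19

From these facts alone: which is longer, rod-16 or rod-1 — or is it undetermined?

Chaining the given relations: rod-16 < rod-15 < rod-18 < rod-3 < rod-13 < rod-12 < rod-1.
So rod-1 is longer.

rod-1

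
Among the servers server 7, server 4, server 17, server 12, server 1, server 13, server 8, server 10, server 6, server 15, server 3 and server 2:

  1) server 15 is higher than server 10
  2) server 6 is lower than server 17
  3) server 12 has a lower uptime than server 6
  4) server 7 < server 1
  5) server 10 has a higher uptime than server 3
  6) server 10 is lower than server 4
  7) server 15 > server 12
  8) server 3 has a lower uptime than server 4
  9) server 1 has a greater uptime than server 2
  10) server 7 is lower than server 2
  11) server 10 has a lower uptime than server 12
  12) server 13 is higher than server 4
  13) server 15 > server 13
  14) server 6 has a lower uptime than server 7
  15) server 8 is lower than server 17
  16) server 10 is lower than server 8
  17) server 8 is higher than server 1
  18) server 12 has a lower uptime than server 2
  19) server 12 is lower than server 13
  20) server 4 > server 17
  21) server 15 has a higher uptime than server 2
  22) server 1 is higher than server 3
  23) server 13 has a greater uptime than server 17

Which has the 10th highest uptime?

server 12

The consecutive relations fix a unique order: server 3 < server 10 < server 12 < server 6 < server 7 < server 2 < server 1 < server 8 < server 17 < server 4 < server 13 < server 15.
Counting 10 from the largest end gives server 12.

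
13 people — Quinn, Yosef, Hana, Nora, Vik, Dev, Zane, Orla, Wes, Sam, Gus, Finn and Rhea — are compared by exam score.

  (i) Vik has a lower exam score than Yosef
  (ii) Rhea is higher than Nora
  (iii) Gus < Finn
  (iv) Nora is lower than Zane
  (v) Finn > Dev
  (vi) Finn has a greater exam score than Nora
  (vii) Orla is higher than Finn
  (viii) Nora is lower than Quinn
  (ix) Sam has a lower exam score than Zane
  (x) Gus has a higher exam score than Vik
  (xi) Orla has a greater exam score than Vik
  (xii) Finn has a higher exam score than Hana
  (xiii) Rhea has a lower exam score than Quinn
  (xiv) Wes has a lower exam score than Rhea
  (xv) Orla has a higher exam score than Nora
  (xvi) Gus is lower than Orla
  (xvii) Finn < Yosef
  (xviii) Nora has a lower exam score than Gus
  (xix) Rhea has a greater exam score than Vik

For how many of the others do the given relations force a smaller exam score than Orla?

6

Directly below Orla: Nora, Vik, Gus, Finn.
One step further: Hana, Dev (6 so far).
No other element is forced below Orla by the given relations, so the count is 6.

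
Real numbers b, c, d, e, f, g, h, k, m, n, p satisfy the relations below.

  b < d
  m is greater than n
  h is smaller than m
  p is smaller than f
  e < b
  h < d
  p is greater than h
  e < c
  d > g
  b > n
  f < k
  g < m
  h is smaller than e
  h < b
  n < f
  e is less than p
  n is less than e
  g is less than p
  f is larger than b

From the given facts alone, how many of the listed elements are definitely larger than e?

6

From e the given relations immediately reach b, p, c.
From those, f, d — 5 in total.
From those, k — 6 in total.
Nothing else is reachable above e; 6 in all.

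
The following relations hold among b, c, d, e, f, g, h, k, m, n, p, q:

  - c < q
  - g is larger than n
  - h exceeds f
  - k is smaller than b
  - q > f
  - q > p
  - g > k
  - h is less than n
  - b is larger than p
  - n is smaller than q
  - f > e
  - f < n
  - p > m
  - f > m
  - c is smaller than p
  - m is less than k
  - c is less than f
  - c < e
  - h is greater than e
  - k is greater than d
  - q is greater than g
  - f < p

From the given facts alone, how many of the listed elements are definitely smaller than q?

Directly below q: c, f, p, n, g.
One step further: e, m, k, h (9 so far).
One step further: d (10 so far).
Nothing else is reachable below q; 10 in all.

10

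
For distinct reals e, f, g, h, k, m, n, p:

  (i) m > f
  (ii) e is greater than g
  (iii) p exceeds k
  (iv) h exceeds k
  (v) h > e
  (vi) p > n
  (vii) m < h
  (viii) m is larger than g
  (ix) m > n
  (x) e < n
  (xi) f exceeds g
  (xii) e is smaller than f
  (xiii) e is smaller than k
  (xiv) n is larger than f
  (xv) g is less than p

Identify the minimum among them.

e is not least since g < e; f is not least since e < f; n is not least since f < n; k is not least since e < k; m is not least since g < m; p is not least since k < p; h is not least since m < h.
Only g has nothing below it, so g is the minimum.

g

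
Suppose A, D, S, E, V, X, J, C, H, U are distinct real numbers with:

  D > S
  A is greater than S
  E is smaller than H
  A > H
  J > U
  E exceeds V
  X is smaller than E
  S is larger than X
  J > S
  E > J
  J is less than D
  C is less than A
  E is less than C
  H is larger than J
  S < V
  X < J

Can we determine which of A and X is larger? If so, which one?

Link the given pairs in sequence: X < S; S < V; V < E; E < H; H < A.
Chaining these gives X < S < V < E < H < A.
So A is larger.

A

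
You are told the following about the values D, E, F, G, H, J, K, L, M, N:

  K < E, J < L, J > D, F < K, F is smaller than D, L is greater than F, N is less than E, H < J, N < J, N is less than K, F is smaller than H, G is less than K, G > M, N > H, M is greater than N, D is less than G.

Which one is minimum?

H is not least since F < H; N is not least since H < N; D is not least since F < D; M is not least since N < M; G is not least since M < G; J is not least since N < J; K is not least since F < K; E is not least since K < E; L is not least since F < L.
Only F has nothing below it, so F is the minimum.

F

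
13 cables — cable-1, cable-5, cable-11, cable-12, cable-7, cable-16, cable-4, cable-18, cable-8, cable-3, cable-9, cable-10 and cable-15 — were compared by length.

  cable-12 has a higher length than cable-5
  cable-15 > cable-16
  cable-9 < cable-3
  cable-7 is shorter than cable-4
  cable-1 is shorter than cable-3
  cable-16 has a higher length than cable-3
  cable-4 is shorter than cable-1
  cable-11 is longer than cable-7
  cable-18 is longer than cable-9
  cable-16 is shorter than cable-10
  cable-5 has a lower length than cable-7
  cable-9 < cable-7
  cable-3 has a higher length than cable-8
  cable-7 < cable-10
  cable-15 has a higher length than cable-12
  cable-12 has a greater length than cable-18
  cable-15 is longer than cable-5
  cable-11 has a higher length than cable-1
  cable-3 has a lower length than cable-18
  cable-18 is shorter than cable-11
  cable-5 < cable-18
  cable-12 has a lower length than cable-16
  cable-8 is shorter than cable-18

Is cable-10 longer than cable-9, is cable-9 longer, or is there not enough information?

Chaining the given relations: cable-9 < cable-7 < cable-4 < cable-1 < cable-3 < cable-18 < cable-12 < cable-16 < cable-10.
So cable-10 is longer.

cable-10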